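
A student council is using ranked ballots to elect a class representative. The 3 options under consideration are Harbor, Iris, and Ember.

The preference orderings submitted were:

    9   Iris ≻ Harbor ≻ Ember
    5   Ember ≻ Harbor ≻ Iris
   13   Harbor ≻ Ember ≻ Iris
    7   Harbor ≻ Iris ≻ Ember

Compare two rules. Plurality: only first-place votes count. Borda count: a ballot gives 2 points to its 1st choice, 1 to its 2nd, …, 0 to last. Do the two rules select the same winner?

Yes

Plurality first-place counts: Harbor 20, Iris 9, Ember 5 → Harbor.
Borda totals: Harbor 54, Iris 25, Ember 23 → Harbor.
The two rules agree on Harbor.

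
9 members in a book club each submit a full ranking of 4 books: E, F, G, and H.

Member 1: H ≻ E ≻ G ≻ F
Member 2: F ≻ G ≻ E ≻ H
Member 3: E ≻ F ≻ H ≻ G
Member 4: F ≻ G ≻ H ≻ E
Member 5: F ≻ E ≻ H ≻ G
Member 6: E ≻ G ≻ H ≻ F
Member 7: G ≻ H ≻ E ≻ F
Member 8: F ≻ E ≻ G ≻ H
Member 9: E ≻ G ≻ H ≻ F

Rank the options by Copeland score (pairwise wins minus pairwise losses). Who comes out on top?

Pairwise results:
  E vs F: E wins 5–4.
  E vs G: E wins 6–3.
  E vs H: E wins 6–3.
  F vs G: F wins 5–4.
  F vs H: F wins 5–4.
  G vs H: G wins 6–3.
Copeland scores (wins − losses):
  E: 3 − 0 = 3
  F: 2 − 1 = 1
  G: 1 − 2 = -1
  H: 0 − 3 = -3
E has the best Copeland score.

E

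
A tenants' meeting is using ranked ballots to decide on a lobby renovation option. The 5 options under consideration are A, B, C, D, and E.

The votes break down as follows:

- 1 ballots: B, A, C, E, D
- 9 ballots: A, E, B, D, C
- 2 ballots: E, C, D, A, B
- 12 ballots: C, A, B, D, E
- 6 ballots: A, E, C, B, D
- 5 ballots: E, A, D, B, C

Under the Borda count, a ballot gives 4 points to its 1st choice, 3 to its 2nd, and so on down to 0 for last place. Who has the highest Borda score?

A

Borda scores:
  A: 3 + 9·4 + 2·1 + 12·3 + 6·4 + 5·3 = 116
  B: 4 + 9·2 + 2·0 + 12·2 + 6·1 + 5·1 = 57
  C: 2 + 9·0 + 2·3 + 12·4 + 6·2 + 5·0 = 68
  D: 0 + 9·1 + 2·2 + 12·1 + 6·0 + 5·2 = 35
  E: 1 + 9·3 + 2·4 + 12·0 + 6·3 + 5·4 = 74
A has the highest total.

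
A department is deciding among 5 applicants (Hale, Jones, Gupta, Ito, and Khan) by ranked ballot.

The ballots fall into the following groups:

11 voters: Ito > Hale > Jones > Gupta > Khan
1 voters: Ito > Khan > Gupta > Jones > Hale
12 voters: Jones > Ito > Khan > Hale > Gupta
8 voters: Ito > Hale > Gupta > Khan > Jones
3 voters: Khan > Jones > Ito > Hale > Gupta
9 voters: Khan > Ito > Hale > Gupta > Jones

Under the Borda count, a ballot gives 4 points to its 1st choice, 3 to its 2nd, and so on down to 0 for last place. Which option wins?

Borda scores:
  Hale: 11·3 + 0 + 12·1 + 8·3 + 3·1 + 9·2 = 90
  Jones: 11·2 + 1 + 12·4 + 8·0 + 3·3 + 9·0 = 80
  Gupta: 11·1 + 2 + 12·0 + 8·2 + 3·0 + 9·1 = 38
  Ito: 11·4 + 4 + 12·3 + 8·4 + 3·2 + 9·3 = 149
  Khan: 11·0 + 3 + 12·2 + 8·1 + 3·4 + 9·4 = 83
Ito has the highest total.

Ito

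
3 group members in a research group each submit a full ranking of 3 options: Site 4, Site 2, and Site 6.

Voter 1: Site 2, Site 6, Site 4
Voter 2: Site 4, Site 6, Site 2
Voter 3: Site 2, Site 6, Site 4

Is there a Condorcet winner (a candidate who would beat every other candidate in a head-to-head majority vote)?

Yes

Head-to-head results (3 voters total):
Site 4 vs Site 2: Site 2 wins 2–1.
Site 4 vs Site 6: Site 6 wins 2–1.
Site 2 vs Site 6: Site 2 wins 2–1.
Site 2 beats each rival — Site 4 (2–1), Site 6 (2–1) — so Site 2 is the Condorcet winner.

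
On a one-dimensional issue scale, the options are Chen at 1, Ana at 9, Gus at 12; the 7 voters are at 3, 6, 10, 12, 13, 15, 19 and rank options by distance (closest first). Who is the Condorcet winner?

Gus

With single-peaked preferences on a line, the Condorcet winner is the candidate closest to the median voter.
The median voter (position 12) is closest to Gus at 12.
Check: Gus vs Chen — voters closer to Gus: 5 of 7.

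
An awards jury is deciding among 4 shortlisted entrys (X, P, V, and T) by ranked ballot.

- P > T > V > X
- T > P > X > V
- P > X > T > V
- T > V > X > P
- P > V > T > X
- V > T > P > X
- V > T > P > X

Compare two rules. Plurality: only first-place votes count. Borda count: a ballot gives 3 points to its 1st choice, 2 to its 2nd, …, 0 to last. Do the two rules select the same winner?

No

Plurality first-place counts: X 0, P 3, V 2, T 2 → P.
Borda totals: X 4, P 13, V 11, T 14 → T.
The two rules disagree: plurality picks P, Borda picks T.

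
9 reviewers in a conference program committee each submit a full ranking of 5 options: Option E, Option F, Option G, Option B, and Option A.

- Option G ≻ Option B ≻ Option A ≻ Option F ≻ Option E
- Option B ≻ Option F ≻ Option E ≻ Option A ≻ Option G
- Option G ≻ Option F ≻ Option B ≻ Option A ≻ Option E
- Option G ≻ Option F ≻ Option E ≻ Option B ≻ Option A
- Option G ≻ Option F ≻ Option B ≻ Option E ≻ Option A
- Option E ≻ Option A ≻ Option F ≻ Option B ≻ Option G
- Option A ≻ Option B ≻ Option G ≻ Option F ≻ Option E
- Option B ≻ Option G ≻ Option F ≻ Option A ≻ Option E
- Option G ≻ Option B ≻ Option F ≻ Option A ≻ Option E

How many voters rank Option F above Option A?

Ballots ranking Option F above Option A: 6.
Ballots ranking Option A above Option F: 3.
So 6 of 9 voters prefer Option F to Option A.

6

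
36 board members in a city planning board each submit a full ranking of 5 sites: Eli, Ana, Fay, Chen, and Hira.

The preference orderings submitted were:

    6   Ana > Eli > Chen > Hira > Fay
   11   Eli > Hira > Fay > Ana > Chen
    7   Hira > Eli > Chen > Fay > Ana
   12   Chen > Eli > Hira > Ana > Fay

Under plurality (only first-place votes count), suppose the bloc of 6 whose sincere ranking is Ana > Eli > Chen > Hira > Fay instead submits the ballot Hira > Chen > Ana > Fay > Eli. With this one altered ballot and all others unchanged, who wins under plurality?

Hira

First-place totals with the altered ballot: Eli 11, Ana 0, Fay 0, Chen 12, Hira 13.
The switch changes the winner from Chen to Hira.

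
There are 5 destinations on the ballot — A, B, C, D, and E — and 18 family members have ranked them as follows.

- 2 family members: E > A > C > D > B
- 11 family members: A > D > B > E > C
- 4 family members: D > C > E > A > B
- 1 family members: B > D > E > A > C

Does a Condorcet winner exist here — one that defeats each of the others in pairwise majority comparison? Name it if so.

Head-to-head results (18 voters total):
A vs B: A wins 17–1.
A vs C: A wins 14–4.
A vs D: A wins 13–5.
A vs E: A wins 11–7.
B vs C: B wins 12–6.
B vs D: D wins 17–1.
B vs E: B wins 12–6.
C vs D: D wins 16–2.
C vs E: E wins 14–4.
D vs E: D wins 16–2.
A beats each rival — B (17–1), C (14–4), D (13–5), E (11–7) — so A is the Condorcet winner.

A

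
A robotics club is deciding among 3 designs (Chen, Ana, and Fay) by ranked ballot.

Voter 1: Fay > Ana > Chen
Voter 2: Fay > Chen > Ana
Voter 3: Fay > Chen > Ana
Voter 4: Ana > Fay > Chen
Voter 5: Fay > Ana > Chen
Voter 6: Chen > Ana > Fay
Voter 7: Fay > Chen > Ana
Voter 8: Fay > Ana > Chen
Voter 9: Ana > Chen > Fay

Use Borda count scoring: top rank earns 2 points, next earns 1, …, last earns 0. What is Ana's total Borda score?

8

Borda scores:
  Chen: 0 + 1 + 1 + 0 + 0 + 2 + 1 + 0 + 1 = 6
  Ana: 1 + 0 + 0 + 2 + 1 + 1 + 0 + 1 + 2 = 8
  Fay: 2 + 2 + 2 + 1 + 2 + 0 + 2 + 2 + 0 = 13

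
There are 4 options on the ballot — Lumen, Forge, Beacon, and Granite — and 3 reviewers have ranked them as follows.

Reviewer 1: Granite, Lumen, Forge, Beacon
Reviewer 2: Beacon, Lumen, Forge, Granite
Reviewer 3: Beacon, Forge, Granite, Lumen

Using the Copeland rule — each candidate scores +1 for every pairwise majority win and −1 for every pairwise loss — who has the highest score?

Pairwise results:
  Lumen vs Forge: Lumen wins 2–1.
  Lumen vs Beacon: Beacon wins 2–1.
  Lumen vs Granite: Granite wins 2–1.
  Forge vs Beacon: Beacon wins 2–1.
  Forge vs Granite: Forge wins 2–1.
  Beacon vs Granite: Beacon wins 2–1.
Copeland scores (wins − losses):
  Lumen: 1 − 2 = -1
  Forge: 1 − 2 = -1
  Beacon: 3 − 0 = 3
  Granite: 1 − 2 = -1
Beacon has the best Copeland score.

Beacon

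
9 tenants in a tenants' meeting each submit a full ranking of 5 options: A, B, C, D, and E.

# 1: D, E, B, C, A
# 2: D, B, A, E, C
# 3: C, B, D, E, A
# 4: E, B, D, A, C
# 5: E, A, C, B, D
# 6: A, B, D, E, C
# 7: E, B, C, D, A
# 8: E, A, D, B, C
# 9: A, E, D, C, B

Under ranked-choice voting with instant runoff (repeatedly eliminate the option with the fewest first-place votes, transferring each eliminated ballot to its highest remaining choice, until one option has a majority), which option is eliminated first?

B

Round 1: E 4, A 2, D 2, C 1, B 0. B has the fewest and is eliminated.
Round 2: E 4, A 2, D 2, C 1. C has the fewest and is eliminated.
Round 3: E 4, D 3, A 2. A has the fewest and is eliminated.
Round 4: E 5, D 4. E has a majority.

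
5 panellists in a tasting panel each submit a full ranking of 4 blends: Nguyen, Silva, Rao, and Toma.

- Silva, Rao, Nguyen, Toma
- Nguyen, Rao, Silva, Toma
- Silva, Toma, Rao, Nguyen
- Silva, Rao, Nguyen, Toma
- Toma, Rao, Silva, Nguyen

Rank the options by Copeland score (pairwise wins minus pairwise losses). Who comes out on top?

Pairwise results:
  Nguyen vs Silva: Silva wins 4–1.
  Nguyen vs Rao: Rao wins 4–1.
  Nguyen vs Toma: Nguyen wins 3–2.
  Silva vs Rao: Silva wins 3–2.
  Silva vs Toma: Silva wins 4–1.
  Rao vs Toma: Rao wins 3–2.
Copeland scores (wins − losses):
  Nguyen: 1 − 2 = -1
  Silva: 3 − 0 = 3
  Rao: 2 − 1 = 1
  Toma: 0 − 3 = -3
Silva has the best Copeland score.

Silva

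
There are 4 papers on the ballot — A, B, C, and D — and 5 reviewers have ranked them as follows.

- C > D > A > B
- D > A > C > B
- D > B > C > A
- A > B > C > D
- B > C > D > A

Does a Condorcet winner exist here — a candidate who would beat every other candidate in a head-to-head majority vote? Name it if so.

No Condorcet winner

Head-to-head results (5 voters total):
A vs B: A wins 3–2.
A vs C: C wins 3–2.
A vs D: D wins 4–1.
B vs C: B wins 3–2.
B vs D: D wins 3–2.
C vs D: C wins 3–2.
No candidate beats all others: A beats B beats C beats A, a majority cycle.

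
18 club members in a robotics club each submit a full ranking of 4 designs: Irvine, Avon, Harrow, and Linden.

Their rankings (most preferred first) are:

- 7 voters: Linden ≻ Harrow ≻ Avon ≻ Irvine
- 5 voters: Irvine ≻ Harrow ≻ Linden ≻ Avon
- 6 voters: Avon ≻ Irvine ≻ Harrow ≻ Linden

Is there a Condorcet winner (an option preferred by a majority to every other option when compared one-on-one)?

No

Head-to-head results (18 voters total):
Irvine vs Avon: Avon wins 13–5.
Irvine vs Harrow: Irvine wins 11–7.
Irvine vs Linden: Irvine wins 11–7.
Avon vs Harrow: Harrow wins 12–6.
Avon vs Linden: Linden wins 12–6.
Harrow vs Linden: Harrow wins 11–7.
No candidate beats all others: Irvine beats Harrow beats Avon beats Irvine, a majority cycle.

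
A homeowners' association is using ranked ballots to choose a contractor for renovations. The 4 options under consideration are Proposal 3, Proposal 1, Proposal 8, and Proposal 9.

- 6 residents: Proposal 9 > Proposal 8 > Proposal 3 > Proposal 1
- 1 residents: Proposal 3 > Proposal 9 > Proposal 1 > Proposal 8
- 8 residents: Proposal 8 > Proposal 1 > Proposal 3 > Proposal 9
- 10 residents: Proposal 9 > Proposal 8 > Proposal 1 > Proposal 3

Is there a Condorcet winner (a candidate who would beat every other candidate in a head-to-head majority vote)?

Head-to-head results (25 voters total):
Proposal 3 vs Proposal 1: Proposal 1 wins 18–7.
Proposal 3 vs Proposal 8: Proposal 8 wins 24–1.
Proposal 3 vs Proposal 9: Proposal 9 wins 16–9.
Proposal 1 vs Proposal 8: Proposal 8 wins 24–1.
Proposal 1 vs Proposal 9: Proposal 9 wins 17–8.
Proposal 8 vs Proposal 9: Proposal 9 wins 17–8.
Proposal 9 beats each rival — Proposal 3 (16–9), Proposal 1 (17–8), Proposal 8 (17–8) — so Proposal 9 is the Condorcet winner.

Yes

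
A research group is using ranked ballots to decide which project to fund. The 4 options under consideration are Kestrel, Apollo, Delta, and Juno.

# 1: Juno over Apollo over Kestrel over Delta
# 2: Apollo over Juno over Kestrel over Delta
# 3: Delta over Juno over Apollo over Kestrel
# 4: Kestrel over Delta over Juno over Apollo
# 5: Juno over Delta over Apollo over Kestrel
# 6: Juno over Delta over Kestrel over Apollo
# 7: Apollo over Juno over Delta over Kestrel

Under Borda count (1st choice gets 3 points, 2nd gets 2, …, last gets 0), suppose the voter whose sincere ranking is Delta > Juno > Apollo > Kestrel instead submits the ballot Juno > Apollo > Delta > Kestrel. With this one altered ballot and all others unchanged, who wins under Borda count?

Borda totals with the altered ballot: Kestrel 6, Apollo 11, Delta 8, Juno 17.
The winner is unchanged: still Juno.

Juno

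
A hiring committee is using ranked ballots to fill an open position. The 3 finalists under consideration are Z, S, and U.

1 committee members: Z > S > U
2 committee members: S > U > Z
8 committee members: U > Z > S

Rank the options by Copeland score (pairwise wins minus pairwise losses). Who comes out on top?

Pairwise results:
  Z vs S: Z wins 9–2.
  Z vs U: U wins 10–1.
  S vs U: U wins 8–3.
Copeland scores (wins − losses):
  Z: 1 − 1 = 0
  S: 0 − 2 = -2
  U: 2 − 0 = 2
U has the best Copeland score.

U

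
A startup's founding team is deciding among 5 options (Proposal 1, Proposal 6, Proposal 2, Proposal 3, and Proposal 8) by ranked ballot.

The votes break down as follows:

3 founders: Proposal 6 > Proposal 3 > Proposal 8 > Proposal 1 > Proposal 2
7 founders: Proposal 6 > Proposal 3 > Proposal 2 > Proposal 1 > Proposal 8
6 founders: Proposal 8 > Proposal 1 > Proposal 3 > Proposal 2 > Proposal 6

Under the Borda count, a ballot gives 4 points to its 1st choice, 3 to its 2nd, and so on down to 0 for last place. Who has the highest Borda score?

Proposal 3

Borda scores:
  Proposal 1: 3·1 + 7·1 + 6·3 = 28
  Proposal 6: 3·4 + 7·4 + 6·0 = 40
  Proposal 2: 3·0 + 7·2 + 6·1 = 20
  Proposal 3: 3·3 + 7·3 + 6·2 = 42
  Proposal 8: 3·2 + 7·0 + 6·4 = 30
Proposal 3 has the highest total.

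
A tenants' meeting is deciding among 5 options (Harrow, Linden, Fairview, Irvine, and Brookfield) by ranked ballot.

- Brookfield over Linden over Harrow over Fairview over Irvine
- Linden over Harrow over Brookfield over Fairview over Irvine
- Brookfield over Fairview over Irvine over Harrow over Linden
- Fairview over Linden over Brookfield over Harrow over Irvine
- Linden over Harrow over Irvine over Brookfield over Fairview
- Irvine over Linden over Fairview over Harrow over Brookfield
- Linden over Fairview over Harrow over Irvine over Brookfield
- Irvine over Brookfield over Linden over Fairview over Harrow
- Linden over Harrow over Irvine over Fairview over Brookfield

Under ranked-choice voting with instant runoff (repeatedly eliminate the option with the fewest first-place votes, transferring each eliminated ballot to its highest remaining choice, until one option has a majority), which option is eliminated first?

Round 1: Linden 4, Irvine 2, Brookfield 2, Fairview 1, Harrow 0. Harrow has the fewest and is eliminated.
Round 2: Linden 4, Irvine 2, Brookfield 2, Fairview 1. Fairview has the fewest and is eliminated.
Round 3: Linden 5, Irvine 2, Brookfield 2. Linden has a majority.

Harrow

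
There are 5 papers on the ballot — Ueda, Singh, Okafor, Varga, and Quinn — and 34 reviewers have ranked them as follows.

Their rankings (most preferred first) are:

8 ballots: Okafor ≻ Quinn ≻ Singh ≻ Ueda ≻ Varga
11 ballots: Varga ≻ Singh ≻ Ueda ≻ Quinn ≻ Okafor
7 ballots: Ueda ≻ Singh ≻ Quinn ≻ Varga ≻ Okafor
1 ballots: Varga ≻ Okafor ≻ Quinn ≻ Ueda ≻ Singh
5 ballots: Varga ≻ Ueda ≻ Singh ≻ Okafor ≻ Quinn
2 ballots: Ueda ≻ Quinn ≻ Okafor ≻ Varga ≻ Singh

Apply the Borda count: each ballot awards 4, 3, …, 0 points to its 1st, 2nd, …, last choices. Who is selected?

Ueda

Borda scores:
  Ueda: 8·1 + 11·2 + 7·4 + 1 + 5·3 + 2·4 = 82
  Singh: 8·2 + 11·3 + 7·3 + 0 + 5·2 + 2·0 = 80
  Okafor: 8·4 + 11·0 + 7·0 + 3 + 5·1 + 2·2 = 44
  Varga: 8·0 + 11·4 + 7·1 + 4 + 5·4 + 2·1 = 77
  Quinn: 8·3 + 11·1 + 7·2 + 2 + 5·0 + 2·3 = 57
Ueda has the highest total.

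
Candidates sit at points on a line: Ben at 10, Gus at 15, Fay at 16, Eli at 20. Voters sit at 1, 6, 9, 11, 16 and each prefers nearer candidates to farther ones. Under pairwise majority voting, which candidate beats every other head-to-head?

Ben

With single-peaked preferences on a line, the Condorcet winner is the candidate closest to the median voter.
The median voter (position 9) is closest to Ben at 10.
Check: Ben vs Fay — voters closer to Ben: 4 of 5.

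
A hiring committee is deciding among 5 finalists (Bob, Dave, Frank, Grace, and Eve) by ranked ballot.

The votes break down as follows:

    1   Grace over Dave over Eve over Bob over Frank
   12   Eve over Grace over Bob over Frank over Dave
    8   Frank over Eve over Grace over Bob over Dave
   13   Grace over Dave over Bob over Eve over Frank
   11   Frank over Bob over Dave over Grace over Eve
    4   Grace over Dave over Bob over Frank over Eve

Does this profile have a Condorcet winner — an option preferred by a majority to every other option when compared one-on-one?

Head-to-head results (49 voters total):
Bob vs Dave: Bob wins 31–18.
Bob vs Frank: Bob wins 30–19.
Bob vs Grace: Grace wins 38–11.
Bob vs Eve: Bob wins 28–21.
Dave vs Frank: Frank wins 31–18.
Dave vs Grace: Grace wins 38–11.
Dave vs Eve: Dave wins 29–20.
Frank vs Grace: Grace wins 30–19.
Frank vs Eve: Eve wins 26–23.
Grace vs Eve: Grace wins 29–20.
Grace beats each rival — Bob (38–11), Dave (38–11), Frank (30–19), Eve (29–20) — so Grace is the Condorcet winner.

Yes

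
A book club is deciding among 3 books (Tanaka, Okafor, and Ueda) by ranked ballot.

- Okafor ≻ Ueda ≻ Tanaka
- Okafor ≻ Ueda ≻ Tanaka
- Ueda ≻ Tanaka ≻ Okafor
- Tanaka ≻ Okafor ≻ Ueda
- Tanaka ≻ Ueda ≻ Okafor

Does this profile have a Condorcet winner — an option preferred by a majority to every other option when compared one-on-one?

No

Head-to-head results (5 voters total):
Tanaka vs Okafor: Tanaka wins 3–2.
Tanaka vs Ueda: Ueda wins 3–2.
Okafor vs Ueda: Okafor wins 3–2.
No candidate beats all others: Tanaka beats Okafor beats Ueda beats Tanaka, a majority cycle.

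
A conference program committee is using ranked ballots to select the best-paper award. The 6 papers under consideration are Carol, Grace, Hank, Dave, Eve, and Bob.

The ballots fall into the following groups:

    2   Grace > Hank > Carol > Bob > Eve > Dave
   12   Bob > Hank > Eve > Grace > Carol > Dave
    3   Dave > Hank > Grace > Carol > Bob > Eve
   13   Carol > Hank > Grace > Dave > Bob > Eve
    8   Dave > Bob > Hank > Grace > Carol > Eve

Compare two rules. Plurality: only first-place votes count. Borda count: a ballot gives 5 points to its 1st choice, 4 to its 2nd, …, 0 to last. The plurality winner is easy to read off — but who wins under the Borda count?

Plurality first-place counts: Carol 13, Grace 2, Hank 0, Dave 11, Eve 0, Bob 12 → Carol.
Borda totals: Carol 97, Grace 98, Hank 144, Dave 81, Eve 38, Bob 112 → Hank.

Hank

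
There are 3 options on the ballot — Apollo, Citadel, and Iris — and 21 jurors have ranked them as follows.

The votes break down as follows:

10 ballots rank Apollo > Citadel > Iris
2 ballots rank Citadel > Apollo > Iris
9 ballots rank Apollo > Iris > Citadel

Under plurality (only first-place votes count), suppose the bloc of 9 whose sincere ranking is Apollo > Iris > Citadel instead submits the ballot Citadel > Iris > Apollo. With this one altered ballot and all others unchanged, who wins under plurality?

Citadel

First-place totals with the altered ballot: Apollo 10, Citadel 11, Iris 0.
The switch changes the winner from Apollo to Citadel.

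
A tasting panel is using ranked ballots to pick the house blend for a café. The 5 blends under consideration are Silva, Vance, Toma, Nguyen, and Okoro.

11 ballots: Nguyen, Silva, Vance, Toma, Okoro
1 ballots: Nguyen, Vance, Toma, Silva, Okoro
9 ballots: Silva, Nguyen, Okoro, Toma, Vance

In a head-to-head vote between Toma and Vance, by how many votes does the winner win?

Ballots ranking Toma above Vance: 9.
Ballots ranking Vance above Toma: 11+1 = 12.
Vance wins 12–9, a margin of 3.

3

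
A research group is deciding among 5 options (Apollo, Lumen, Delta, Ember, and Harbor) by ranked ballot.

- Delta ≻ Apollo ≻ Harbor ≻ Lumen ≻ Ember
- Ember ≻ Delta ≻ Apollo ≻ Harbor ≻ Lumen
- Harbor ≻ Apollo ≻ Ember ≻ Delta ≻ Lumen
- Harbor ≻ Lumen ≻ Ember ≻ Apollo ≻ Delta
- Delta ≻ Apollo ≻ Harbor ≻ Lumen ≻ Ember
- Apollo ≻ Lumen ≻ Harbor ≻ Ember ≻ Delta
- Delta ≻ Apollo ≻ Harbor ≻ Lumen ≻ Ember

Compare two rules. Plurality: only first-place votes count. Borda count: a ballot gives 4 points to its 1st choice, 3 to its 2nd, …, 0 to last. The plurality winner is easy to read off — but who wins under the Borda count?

Apollo

Plurality first-place counts: Apollo 1, Lumen 0, Delta 3, Ember 1, Harbor 2 → Delta.
Borda totals: Apollo 19, Lumen 9, Delta 16, Ember 9, Harbor 17 → Apollo.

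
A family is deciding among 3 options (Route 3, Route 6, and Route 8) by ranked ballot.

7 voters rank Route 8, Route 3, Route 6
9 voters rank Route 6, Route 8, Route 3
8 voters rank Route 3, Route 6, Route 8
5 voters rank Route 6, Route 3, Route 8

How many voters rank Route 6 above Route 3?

14

Ballots ranking Route 6 above Route 3: 9+5 = 14.
Ballots ranking Route 3 above Route 6: 7+8 = 15.
So 14 of 29 voters prefer Route 6 to Route 3.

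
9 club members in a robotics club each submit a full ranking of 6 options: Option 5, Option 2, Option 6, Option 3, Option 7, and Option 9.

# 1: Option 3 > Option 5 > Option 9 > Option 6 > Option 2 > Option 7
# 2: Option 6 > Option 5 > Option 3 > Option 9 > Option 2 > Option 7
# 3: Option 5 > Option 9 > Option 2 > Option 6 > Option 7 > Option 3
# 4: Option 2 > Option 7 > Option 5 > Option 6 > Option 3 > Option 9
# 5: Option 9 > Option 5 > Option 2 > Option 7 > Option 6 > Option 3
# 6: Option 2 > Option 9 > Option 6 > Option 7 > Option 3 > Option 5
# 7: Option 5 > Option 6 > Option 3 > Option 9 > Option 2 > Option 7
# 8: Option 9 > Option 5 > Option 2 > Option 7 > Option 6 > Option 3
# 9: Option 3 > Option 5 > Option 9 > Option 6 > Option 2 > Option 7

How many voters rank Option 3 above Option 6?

2

Ballots ranking Option 3 above Option 6: 2.
Ballots ranking Option 6 above Option 3: 7.
So 2 of 9 voters prefer Option 3 to Option 6.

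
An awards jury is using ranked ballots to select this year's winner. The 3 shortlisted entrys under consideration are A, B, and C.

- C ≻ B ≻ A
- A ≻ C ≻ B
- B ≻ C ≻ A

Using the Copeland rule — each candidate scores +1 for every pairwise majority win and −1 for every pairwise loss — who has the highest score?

Pairwise results:
  A vs B: B wins 2–1.
  A vs C: C wins 2–1.
  B vs C: C wins 2–1.
Copeland scores (wins − losses):
  A: 0 − 2 = -2
  B: 1 − 1 = 0
  C: 2 − 0 = 2
C has the best Copeland score.

C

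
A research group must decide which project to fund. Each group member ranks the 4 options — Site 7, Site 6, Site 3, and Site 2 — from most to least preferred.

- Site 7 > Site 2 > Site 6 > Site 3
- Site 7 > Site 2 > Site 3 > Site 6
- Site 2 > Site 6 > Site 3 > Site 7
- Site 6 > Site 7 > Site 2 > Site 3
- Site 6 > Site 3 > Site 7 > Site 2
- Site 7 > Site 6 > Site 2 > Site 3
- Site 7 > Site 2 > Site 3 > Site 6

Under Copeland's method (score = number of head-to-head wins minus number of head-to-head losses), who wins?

Pairwise results:
  Site 7 vs Site 6: Site 7 wins 4–3.
  Site 7 vs Site 3: Site 7 wins 5–2.
  Site 7 vs Site 2: Site 7 wins 6–1.
  Site 6 vs Site 3: Site 6 wins 5–2.
  Site 6 vs Site 2: Site 2 wins 4–3.
  Site 3 vs Site 2: Site 2 wins 6–1.
Copeland scores (wins − losses):
  Site 7: 3 − 0 = 3
  Site 6: 1 − 2 = -1
  Site 3: 0 − 3 = -3
  Site 2: 2 − 1 = 1
Site 7 has the best Copeland score.

Site 7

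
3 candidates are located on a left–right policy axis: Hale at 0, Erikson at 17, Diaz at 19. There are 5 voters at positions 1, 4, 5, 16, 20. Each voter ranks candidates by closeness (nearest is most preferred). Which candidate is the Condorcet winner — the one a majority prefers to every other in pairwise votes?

Hale

With single-peaked preferences on a line, the Condorcet winner is the candidate closest to the median voter.
The median voter (position 5) is closest to Hale at 0.
Check: Hale vs Diaz — voters closer to Hale: 3 of 5.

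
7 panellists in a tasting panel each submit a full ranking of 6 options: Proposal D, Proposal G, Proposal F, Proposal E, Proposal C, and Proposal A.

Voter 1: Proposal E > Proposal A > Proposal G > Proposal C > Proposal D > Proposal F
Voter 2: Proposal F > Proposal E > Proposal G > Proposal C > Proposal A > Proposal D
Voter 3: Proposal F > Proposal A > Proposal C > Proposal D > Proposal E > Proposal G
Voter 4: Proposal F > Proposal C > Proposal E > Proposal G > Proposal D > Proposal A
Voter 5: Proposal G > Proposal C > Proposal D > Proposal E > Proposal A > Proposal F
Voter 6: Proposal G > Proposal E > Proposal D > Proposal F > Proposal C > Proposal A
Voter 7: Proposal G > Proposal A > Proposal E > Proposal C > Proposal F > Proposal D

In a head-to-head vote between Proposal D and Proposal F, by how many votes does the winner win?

1

Ballots ranking Proposal D above Proposal F: 3.
Ballots ranking Proposal F above Proposal D: 4.
Proposal F wins 4–3, a margin of 1.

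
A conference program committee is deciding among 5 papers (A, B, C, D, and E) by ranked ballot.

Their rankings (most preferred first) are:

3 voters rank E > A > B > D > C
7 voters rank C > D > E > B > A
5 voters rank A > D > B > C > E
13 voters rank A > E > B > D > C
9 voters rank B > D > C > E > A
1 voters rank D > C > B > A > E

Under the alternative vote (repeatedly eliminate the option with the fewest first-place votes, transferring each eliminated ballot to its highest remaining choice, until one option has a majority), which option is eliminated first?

D

Round 1: A 18, B 9, C 7, E 3, D 1. D has the fewest and is eliminated.
Round 2: A 18, B 9, C 8, E 3. E has the fewest and is eliminated.
Round 3: A 21, B 9, C 8. A has a majority.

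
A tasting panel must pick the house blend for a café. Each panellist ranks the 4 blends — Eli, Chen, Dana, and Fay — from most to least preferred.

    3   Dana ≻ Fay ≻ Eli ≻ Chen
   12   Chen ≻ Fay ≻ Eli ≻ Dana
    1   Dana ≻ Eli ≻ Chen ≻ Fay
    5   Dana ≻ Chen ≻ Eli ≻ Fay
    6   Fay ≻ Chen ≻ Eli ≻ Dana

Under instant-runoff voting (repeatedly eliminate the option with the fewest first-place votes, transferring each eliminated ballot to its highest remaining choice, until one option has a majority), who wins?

Chen

Round 1: Chen 12, Dana 9, Fay 6, Eli 0. Eli has the fewest and is eliminated.
Round 2: Chen 12, Dana 9, Fay 6. Fay has the fewest and is eliminated.
Round 3: Chen 18, Dana 9. Chen has a majority.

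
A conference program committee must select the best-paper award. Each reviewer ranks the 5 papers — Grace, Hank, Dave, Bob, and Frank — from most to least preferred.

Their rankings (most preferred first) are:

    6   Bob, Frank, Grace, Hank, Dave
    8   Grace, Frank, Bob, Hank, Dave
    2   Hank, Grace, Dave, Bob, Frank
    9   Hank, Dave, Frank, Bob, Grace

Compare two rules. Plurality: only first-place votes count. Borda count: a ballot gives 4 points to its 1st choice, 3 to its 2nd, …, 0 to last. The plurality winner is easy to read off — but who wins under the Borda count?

Frank

Plurality first-place counts: Grace 8, Hank 11, Dave 0, Bob 6, Frank 0 → Hank.
Borda totals: Grace 50, Hank 58, Dave 31, Bob 51, Frank 60 → Frank.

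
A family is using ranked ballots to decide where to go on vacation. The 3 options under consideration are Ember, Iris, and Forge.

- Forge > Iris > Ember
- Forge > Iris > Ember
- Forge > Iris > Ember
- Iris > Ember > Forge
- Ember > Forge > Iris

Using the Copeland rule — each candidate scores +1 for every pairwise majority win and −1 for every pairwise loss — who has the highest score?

Forge

Pairwise results:
  Ember vs Iris: Iris wins 4–1.
  Ember vs Forge: Forge wins 3–2.
  Iris vs Forge: Forge wins 4–1.
Copeland scores (wins − losses):
  Ember: 0 − 2 = -2
  Iris: 1 − 1 = 0
  Forge: 2 − 0 = 2
Forge has the best Copeland score.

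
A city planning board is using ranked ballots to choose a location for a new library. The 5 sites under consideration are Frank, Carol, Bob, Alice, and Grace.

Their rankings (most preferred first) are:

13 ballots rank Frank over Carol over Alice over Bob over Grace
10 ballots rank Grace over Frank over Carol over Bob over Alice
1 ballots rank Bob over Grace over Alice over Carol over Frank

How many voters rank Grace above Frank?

Ballots ranking Grace above Frank: 10+1 = 11.
Ballots ranking Frank above Grace: 13.
So 11 of 24 voters prefer Grace to Frank.

11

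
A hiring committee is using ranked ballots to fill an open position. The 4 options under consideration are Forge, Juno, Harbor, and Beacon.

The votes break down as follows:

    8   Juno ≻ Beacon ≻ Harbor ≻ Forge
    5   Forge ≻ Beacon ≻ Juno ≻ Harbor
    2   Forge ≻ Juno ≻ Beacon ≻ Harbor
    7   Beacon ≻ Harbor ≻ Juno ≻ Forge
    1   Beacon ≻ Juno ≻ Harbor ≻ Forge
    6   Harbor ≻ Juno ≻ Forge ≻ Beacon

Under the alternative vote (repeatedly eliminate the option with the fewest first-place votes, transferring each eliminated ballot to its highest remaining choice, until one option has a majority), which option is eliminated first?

Round 1: Juno 8, Beacon 8, Forge 7, Harbor 6. Harbor has the fewest and is eliminated.
Round 2: Juno 14, Beacon 8, Forge 7. Forge has the fewest and is eliminated.
Round 3: Juno 16, Beacon 13. Juno has a majority.

Harbor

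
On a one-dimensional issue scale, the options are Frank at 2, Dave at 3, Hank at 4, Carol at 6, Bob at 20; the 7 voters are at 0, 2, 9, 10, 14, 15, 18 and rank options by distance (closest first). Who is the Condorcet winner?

Carol

With single-peaked preferences on a line, the Condorcet winner is the candidate closest to the median voter.
The median voter (position 10) is closest to Carol at 6.
Check: Carol vs Bob — voters closer to Carol: 4 of 7.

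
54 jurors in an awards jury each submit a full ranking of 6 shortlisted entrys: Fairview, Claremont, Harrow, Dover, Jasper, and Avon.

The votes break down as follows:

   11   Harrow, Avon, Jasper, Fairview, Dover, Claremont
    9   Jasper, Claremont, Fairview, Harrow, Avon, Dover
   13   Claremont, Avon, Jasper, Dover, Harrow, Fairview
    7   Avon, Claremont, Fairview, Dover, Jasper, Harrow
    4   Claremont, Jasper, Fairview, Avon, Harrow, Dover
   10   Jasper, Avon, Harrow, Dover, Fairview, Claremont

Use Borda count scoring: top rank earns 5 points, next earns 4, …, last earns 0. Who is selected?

Borda scores:
  Fairview: 11·2 + 9·3 + 13·0 + 7·3 + 4·3 + 10·1 = 92
  Claremont: 11·0 + 9·4 + 13·5 + 7·4 + 4·5 + 10·0 = 149
  Harrow: 11·5 + 9·2 + 13·1 + 7·0 + 4·1 + 10·3 = 120
  Dover: 11·1 + 9·0 + 13·2 + 7·2 + 4·0 + 10·2 = 71
  Jasper: 11·3 + 9·5 + 13·3 + 7·1 + 4·4 + 10·5 = 190
  Avon: 11·4 + 9·1 + 13·4 + 7·5 + 4·2 + 10·4 = 188
Jasper has the highest total.

Jasper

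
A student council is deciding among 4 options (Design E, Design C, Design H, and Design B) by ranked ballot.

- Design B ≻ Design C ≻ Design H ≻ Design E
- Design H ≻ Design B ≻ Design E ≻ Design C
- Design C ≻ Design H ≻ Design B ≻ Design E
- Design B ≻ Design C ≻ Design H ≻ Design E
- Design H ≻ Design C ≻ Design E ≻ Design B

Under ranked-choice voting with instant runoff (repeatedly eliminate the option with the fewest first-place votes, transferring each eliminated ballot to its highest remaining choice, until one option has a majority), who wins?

Round 1: Design H 2, Design B 2, Design C 1, Design E 0. Design E has the fewest and is eliminated.
Round 2: Design H 2, Design B 2, Design C 1. Design C has the fewest and is eliminated.
Round 3: Design H 3, Design B 2. Design H has a majority.

Design H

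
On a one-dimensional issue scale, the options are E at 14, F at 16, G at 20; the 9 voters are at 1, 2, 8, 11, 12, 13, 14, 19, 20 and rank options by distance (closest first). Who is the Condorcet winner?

With single-peaked preferences on a line, the Condorcet winner is the candidate closest to the median voter.
The median voter (position 12) is closest to E at 14.
Check: E vs F — voters closer to E: 7 of 9.

E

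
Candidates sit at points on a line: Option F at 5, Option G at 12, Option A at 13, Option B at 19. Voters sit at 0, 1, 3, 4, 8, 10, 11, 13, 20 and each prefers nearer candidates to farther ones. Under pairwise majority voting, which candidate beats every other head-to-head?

With single-peaked preferences on a line, the Condorcet winner is the candidate closest to the median voter.
The median voter (position 8) is closest to Option F at 5.
Check: Option F vs Option G — voters closer to Option F: 5 of 9.

Option F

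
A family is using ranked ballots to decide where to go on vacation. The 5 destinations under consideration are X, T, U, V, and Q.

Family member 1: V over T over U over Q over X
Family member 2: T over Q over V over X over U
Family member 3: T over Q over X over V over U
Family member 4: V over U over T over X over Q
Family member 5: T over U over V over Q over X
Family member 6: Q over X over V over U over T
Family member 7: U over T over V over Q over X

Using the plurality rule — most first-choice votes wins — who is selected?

First-place vote totals:
  X: 0
  T: 3
  U: 1
  V: 2
  Q: 1
T has the most first-place votes.

T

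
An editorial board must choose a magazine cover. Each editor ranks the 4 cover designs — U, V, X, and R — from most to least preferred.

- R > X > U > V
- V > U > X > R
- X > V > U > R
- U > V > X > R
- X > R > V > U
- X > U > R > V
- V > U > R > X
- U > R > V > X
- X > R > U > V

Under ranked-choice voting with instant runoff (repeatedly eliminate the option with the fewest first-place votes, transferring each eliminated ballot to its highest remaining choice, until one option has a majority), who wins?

X

Round 1: X 4, U 2, V 2, R 1. R has the fewest and is eliminated.
Round 2: X 5, U 2, V 2. X has a majority.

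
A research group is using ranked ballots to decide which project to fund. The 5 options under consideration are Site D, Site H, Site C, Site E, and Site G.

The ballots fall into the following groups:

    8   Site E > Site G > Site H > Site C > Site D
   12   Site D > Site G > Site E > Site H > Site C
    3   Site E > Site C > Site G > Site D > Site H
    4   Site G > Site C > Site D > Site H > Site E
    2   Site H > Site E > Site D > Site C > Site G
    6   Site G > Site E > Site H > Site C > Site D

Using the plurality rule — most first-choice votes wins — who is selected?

First-place vote totals:
  Site D: 12
  Site H: 2
  Site C: 0
  Site E: 11
  Site G: 10
Site D has the most first-place votes.

Site D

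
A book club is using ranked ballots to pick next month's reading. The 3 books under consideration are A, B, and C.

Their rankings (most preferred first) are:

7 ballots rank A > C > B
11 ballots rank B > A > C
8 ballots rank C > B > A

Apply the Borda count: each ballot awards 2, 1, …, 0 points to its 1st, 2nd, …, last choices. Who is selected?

Borda scores:
  A: 7·2 + 11·1 + 8·0 = 25
  B: 7·0 + 11·2 + 8·1 = 30
  C: 7·1 + 11·0 + 8·2 = 23
B has the highest total.

B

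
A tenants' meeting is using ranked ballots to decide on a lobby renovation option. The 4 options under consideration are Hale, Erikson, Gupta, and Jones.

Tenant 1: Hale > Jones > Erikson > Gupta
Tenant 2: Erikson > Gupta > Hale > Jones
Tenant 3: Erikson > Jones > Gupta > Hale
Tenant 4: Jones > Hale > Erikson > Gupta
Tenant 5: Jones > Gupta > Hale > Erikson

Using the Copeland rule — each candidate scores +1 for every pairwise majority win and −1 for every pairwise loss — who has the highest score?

Jones

Pairwise results:
  Hale vs Erikson: Hale wins 3–2.
  Hale vs Gupta: Gupta wins 3–2.
  Hale vs Jones: Jones wins 3–2.
  Erikson vs Gupta: Erikson wins 4–1.
  Erikson vs Jones: Jones wins 3–2.
  Gupta vs Jones: Jones wins 4–1.
Copeland scores (wins − losses):
  Hale: 1 − 2 = -1
  Erikson: 1 − 2 = -1
  Gupta: 1 − 2 = -1
  Jones: 3 − 0 = 3
Jones has the best Copeland score.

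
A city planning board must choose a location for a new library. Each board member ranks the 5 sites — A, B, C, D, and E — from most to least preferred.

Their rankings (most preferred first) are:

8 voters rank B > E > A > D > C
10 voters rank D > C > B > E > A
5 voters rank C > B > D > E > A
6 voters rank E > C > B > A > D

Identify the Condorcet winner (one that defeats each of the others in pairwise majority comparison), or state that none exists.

Head-to-head results (29 voters total):
A vs B: B wins 29–0.
A vs C: C wins 21–8.
A vs D: D wins 15–14.
A vs E: E wins 29–0.
B vs C: C wins 21–8.
B vs D: B wins 19–10.
B vs E: B wins 23–6.
C vs D: D wins 18–11.
C vs E: C wins 15–14.
D vs E: D wins 15–14.
No candidate beats all others: B beats D beats C beats B, a majority cycle.

None — there is no Condorcet winner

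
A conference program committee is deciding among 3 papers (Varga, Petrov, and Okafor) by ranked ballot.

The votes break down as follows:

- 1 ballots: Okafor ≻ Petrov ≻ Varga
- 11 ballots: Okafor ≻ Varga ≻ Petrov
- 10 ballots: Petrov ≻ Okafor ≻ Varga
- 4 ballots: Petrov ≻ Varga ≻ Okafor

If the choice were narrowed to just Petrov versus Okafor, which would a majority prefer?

Ballots ranking Petrov above Okafor: 10+4 = 14.
Ballots ranking Okafor above Petrov: 1+11 = 12.
Petrov wins the head-to-head, 14–12.

Petrov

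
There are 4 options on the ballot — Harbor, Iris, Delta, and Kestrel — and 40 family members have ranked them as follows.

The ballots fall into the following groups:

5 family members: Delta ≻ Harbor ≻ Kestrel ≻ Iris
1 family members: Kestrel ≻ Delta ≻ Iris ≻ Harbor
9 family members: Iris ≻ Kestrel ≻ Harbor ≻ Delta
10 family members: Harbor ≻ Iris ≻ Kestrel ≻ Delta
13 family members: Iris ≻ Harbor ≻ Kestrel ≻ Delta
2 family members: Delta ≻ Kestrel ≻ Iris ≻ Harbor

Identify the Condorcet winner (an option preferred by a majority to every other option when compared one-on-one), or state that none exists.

Head-to-head results (40 voters total):
Harbor vs Iris: Iris wins 25–15.
Harbor vs Delta: Harbor wins 32–8.
Harbor vs Kestrel: Harbor wins 28–12.
Iris vs Delta: Iris wins 32–8.
Iris vs Kestrel: Iris wins 32–8.
Delta vs Kestrel: Kestrel wins 33–7.
Iris beats each rival — Harbor (25–15), Delta (32–8), Kestrel (32–8) — so Iris is the Condorcet winner.

Iris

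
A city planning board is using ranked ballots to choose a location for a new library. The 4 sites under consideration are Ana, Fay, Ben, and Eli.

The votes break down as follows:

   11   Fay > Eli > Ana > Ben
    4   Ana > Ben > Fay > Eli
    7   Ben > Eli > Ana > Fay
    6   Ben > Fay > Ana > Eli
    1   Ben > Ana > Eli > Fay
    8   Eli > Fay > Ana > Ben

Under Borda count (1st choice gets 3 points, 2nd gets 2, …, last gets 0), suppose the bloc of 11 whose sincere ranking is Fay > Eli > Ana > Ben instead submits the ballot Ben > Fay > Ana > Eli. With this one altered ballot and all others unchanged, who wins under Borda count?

Borda totals with the altered ballot: Ana 46, Fay 54, Ben 83, Eli 39.
The switch changes the winner from Fay to Ben.

Ben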